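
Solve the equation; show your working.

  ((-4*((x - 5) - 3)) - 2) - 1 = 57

Step 1. [((-4*((x - 5) - 3)) - 2) - 1 = 57] the outer -1 inverts by adding 1, so sub: (-4*((x - 5) - 3)) - 2 = 58.
Step 2. [(-4*((x - 5) - 3)) - 2 = 58] 2 comes off first (add 2), so sub: -4*((x - 5) - 3) = 60.
Step 3. [-4*((x - 5) - 3) = 60] divide by the outer -4, so div: (x - 5) - 3 = -15.
Step 4. [(x - 5) - 3 = -15] the outer -3 inverts by adding 3. So sub: x - 5 = -12.
Step 5. [x - 5 = -12] add 5: x sits inside (… - 5), so sub: x = -7.

Answer: x ∈ {-7}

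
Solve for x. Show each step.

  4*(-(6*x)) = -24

Step 1. [4*(-(6*x)) = -24] 4·(inner) — divide through by 4, so div: -(6*x) = -6.
Step 2. [-(6*x) = -6] flip signs both sides. So neg: 6*x = 6.
Step 3. [6*x = 6] leading coefficient 6: divide by 6. So div: x = 1.

Answer: x ∈ {1}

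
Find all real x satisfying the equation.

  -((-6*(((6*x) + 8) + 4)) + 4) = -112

Step 1. [-((-6*(((6*x) + 8) + 4)) + 4) = -112] LHS negated; negate both sides. So neg: (-6*(((6*x) + 8) + 4)) + 4 = 112.
Step 2. [(-6*(((6*x) + 8) + 4)) + 4 = 112] the outer +4 inverts by subtracting 4. So sub: -6*(((6*x) + 8) + 4) = 108.
Step 3. [-6*(((6*x) + 8) + 4) = 108] -6·(inner) — divide through by -6 ⇒ div: ((6*x) + 8) + 4 = -18.
Step 4. [((6*x) + 8) + 4 = -18] the outer +4 inverts by subtracting 4. So sub: (6*x) + 8 = -22.
Step 5. [(6*x) + 8 = -22] 8 comes off first (subtract 8), so sub: 6*x = -30.
Step 6. [6*x = -30] 6·(inner) — divide through by 6. So div: x = -5.

Answer: x ∈ {-5}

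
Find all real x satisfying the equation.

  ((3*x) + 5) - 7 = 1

Step 1. [((3*x) + 5) - 7 = 1] add 7: x sits inside (… - 7). So sub: (3*x) + 5 = 8.
Step 2. [(3*x) + 5 = 8] +5 is outermost — subtract 5 both sides. So sub: 3*x = 3.
Step 3. [3*x = 3] leading coefficient 3: divide by 3. So div: x = 1.

Answer: x ∈ {1}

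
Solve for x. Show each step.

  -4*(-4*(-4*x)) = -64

Step 1. [-4*(-4*(-4*x)) = -64] divide by the outer -4. So div: -4*(-4*x) = 16.
Step 2. [-4*(-4*x) = 16] divide by the outer -4 ⇒ div: -4*x = -4.
Step 3. [-4*x = -4] LHS = -4·(…); ÷-4 both sides, so div: x = 1.

Answer: x ∈ {1}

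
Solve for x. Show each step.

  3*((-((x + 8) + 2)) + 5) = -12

Step 1. [3*((-((x + 8) + 2)) + 5) = -12] divide by the outer 3, so div: (-((x + 8) + 2)) + 5 = -4.
Step 2. [(-((x + 8) + 2)) + 5 = -4] peel the +5: subtract 5 from each side, so sub: -((x + 8) + 2) = -9.
Step 3. [-((x + 8) + 2) = -9] LHS negated; negate both sides, so neg: (x + 8) + 2 = 9.
Step 4. [(x + 8) + 2 = 9] +2 is outermost — subtract 2 both sides, so sub: x + 8 = 7.
Step 5. [x + 8 = 7] subtract 8: x sits inside (… + 8), so sub: x = -1.

Answer: x ∈ {-1}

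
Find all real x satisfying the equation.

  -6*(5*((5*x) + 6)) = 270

Step 1. [-6*(5*((5*x) + 6)) = 270] -6 out front; divide by -6, so div: 5*((5*x) + 6) = -45.
Step 2. [5*((5*x) + 6) = -45] 5·(inner) — divide through by 5 ⇒ div: (5*x) + 6 = -9.
Step 3. [(5*x) + 6 = -9] peel the +6: subtract 6 from each side, so sub: 5*x = -15.
Step 4. [5*x = -15] 5·(inner) — divide through by 5. So div: x = -3.

Answer: x ∈ {-3}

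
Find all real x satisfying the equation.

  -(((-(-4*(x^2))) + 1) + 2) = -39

Step 1. [-(((-(-4*(x^2))) + 1) + 2) = -39] leading − — multiply by −1. So neg: ((-(-4*(x^2))) + 1) + 2 = 39.
Step 2. [((-(-4*(x^2))) + 1) + 2 = 39] 2 comes off first (subtract 2), so sub: (-(-4*(x^2))) + 1 = 37.
Step 3. [(-(-4*(x^2))) + 1 = 37] the outer +1 inverts by subtracting 1. So sub: -(-4*(x^2)) = 36.
Step 4. [-(-4*(x^2)) = 36] flip signs both sides ⇒ neg: -4*(x^2) = -36.
Step 5. [-4*(x^2) = -36] -4 out front; divide by -4 ⇒ div: x^2 = 9.
Step 6. [x^2 = 9] LHS squared, RHS 9 ≥ 0: apply √ (±), so sqrt: x = 3 or -3.

Answer: x ∈ {-3, 3}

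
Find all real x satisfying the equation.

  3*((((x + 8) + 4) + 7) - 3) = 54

Step 1. [3*((((x + 8) + 4) + 7) - 3) = 54] LHS = 3·(…); ÷3 both sides ⇒ div: (((x + 8) + 4) + 7) - 3 = 18.
Step 2. [(((x + 8) + 4) + 7) - 3 = 18] -3 is outermost — add 3 both sides. So sub: ((x + 8) + 4) + 7 = 21.
Step 3. [((x + 8) + 4) + 7 = 21] +7 is outermost — subtract 7 both sides ⇒ sub: (x + 8) + 4 = 14.
Step 4. [(x + 8) + 4 = 14] the outer +4 inverts by subtracting 4 ⇒ sub: x + 8 = 10.
Step 5. [x + 8 = 10] subtract 8: x sits inside (… + 8) ⇒ sub: x = 2.

Answer: x ∈ {2}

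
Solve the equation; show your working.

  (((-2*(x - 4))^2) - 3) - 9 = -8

Step 1. [(((-2*(x - 4))^2) - 3) - 9 = -8] add 9: x sits inside (… - 9), so sub: ((-2*(x - 4))^2) - 3 = 1.
Step 2. [((-2*(x - 4))^2) - 3 = 1] the outer -3 inverts by adding 3, so sub: (-2*(x - 4))^2 = 4.
Step 3. [(-2*(x - 4))^2 = 4] LHS squared, RHS 4 ≥ 0: apply √ (±), so sqrt: -2*(x - 4) = 2 or -2.
Step 4. [-2*(x - 4) = 2 or -2] -2 out front; divide by -2. So div: x - 4 = -1 or 1.
Step 5. [x - 4 = -1 or 1] -4 is outermost — add 4 both sides. So sub: x = 3 or 5.

Answer: x ∈ {3, 5}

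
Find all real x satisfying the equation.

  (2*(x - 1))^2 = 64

Step 1. [(2*(x - 1))^2 = 64] 64 ≥ 0, LHS is (·)² — take ±√. So sqrt: 2*(x - 1) = 8 or -8.
Step 2. [2*(x - 1) = 8 or -8] 2·(inner) — divide through by 2, so div: x - 1 = 4 or -4.
Step 3. [x - 1 = 4 or -4] 1 comes off first (add 1), so sub: x = 5 or -3.

Answer: x ∈ {-3, 5}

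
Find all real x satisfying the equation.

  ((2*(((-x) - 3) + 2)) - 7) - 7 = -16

Step 1. [((2*(((-x) - 3) + 2)) - 7) - 7 = -16] 7 comes off first (add 7). So sub: (2*(((-x) - 3) + 2)) - 7 = -9.
Step 2. [(2*(((-x) - 3) + 2)) - 7 = -9] add 7: x sits inside (… - 7). So sub: 2*(((-x) - 3) + 2) = -2.
Step 3. [2*(((-x) - 3) + 2) = -2] 2 out front; divide by 2, so div: ((-x) - 3) + 2 = -1.
Step 4. [((-x) - 3) + 2 = -1] +2 is outermost — subtract 2 both sides ⇒ sub: (-x) - 3 = -3.
Step 5. [(-x) - 3 = -3] 3 comes off first (add 3) ⇒ sub: -x = 0.
Step 6. [-x = 0] leading − — multiply by −1, so neg: x = 0.

Answer: x ∈ {0}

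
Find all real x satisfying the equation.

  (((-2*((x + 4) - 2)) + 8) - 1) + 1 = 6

Step 1. [(((-2*((x + 4) - 2)) + 8) - 1) + 1 = 6] 1 comes off first (subtract 1), so sub: ((-2*((x + 4) - 2)) + 8) - 1 = 5.
Step 2. [((-2*((x + 4) - 2)) + 8) - 1 = 5] -1 is outermost — add 1 both sides, so sub: (-2*((x + 4) - 2)) + 8 = 6.
Step 3. [(-2*((x + 4) - 2)) + 8 = 6] common factor -2 (LHS and 6) — divide through, so factor: ((x + 4) - 2) - 4 = -3.
Step 4. [((x + 4) - 2) - 4 = -3] 4 comes off first (add 4). So sub: (x + 4) - 2 = 1.
Step 5. [(x + 4) - 2 = 1] the outer -2 inverts by adding 2, so sub: x + 4 = 3.
Step 6. [x + 4 = 3] 4 comes off first (subtract 4) ⇒ sub: x = -1.

Answer: x ∈ {-1}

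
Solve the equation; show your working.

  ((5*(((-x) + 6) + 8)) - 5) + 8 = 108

Step 1. [((5*(((-x) + 6) + 8)) - 5) + 8 = 108] 8 comes off first (subtract 8). So sub: (5*(((-x) + 6) + 8)) - 5 = 100.
Step 2. [(5*(((-x) + 6) + 8)) - 5 = 100] 5 comes off first (add 5). So sub: 5*(((-x) + 6) + 8) = 105.
Step 3. [5*(((-x) + 6) + 8) = 105] 5 out front; divide by 5. So div: ((-x) + 6) + 8 = 21.
Step 4. [((-x) + 6) + 8 = 21] 8 comes off first (subtract 8). So sub: (-x) + 6 = 13.
Step 5. [(-x) + 6 = 13] subtract 6: x sits inside (… + 6). So sub: -x = 7.
Step 6. [-x = 7] leading − — multiply by −1 ⇒ neg: x = -7.

Answer: x ∈ {-7}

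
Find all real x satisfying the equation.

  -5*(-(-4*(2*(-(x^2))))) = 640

Step 1. [-5*(-(-4*(2*(-(x^2))))) = 640] divide by the outer -5, so div: -(-4*(2*(-(x^2)))) = -128.
Step 2. [-(-4*(2*(-(x^2)))) = -128] leading − — multiply by −1 ⇒ neg: -4*(2*(-(x^2))) = 128.
Step 3. [-4*(2*(-(x^2))) = 128] divide by the outer -4, so div: 2*(-(x^2)) = -32.
Step 4. [2*(-(x^2)) = -32] divide by the outer 2. So div: -(x^2) = -16.
Step 5. [-(x^2) = -16] flip signs both sides, so neg: x^2 = 16.
Step 6. [x^2 = 16] √ both sides: 16 ≥ 0 gives two branches ⇒ sqrt: x = 4 or -4.

Answer: x ∈ {-4, 4}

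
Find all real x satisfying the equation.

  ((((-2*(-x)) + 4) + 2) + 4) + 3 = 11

Step 1. [((((-2*(-x)) + 4) + 2) + 4) + 3 = 11] peel the +3: subtract 3 from each side ⇒ sub: (((-2*(-x)) + 4) + 2) + 4 = 8.
Step 2. [(((-2*(-x)) + 4) + 2) + 4 = 8] +4 is outermost — subtract 4 both sides. So sub: ((-2*(-x)) + 4) + 2 = 4.
Step 3. [((-2*(-x)) + 4) + 2 = 4] +2 is outermost — subtract 2 both sides, so sub: (-2*(-x)) + 4 = 2.
Step 4. [(-2*(-x)) + 4 = 2] subtract 4: x sits inside (… + 4). So sub: -2*(-x) = -2.
Step 5. [-2*(-x) = -2] leading coefficient -2: divide by -2 ⇒ div: -x = 1.
Step 6. [-x = 1] flip signs both sides, so neg: x = -1.

Answer: x ∈ {-1}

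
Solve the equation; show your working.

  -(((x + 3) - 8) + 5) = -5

Step 1. [-(((x + 3) - 8) + 5) = -5] flip signs both sides, so neg: ((x + 3) - 8) + 5 = 5.
Step 2. [((x + 3) - 8) + 5 = 5] the outer +5 inverts by subtracting 5, so sub: (x + 3) - 8 = 0.
Step 3. [(x + 3) - 8 = 0] add 8: x sits inside (… - 8). So sub: x + 3 = 8.
Step 4. [x + 3 = 8] 3 comes off first (subtract 3), so sub: x = 5.

Answer: x ∈ {5}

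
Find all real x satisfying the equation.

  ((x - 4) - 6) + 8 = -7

Step 1. [((x - 4) - 6) + 8 = -7] peel the +8: subtract 8 from each side, so sub: (x - 4) - 6 = -15.
Step 2. [(x - 4) - 6 = -15] the outer -6 inverts by adding 6. So sub: x - 4 = -9.
Step 3. [x - 4 = -9] the outer -4 inverts by adding 4 ⇒ sub: x = -5.

Answer: x ∈ {-5}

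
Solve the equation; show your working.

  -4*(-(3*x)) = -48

Step 1. [-4*(-(3*x)) = -48] divide by the outer -4 ⇒ div: -(3*x) = 12.
Step 2. [-(3*x) = 12] LHS negated; negate both sides, so neg: 3*x = -12.
Step 3. [3*x = -12] LHS = 3·(…); ÷3 both sides ⇒ div: x = -4.

Answer: x ∈ {-4}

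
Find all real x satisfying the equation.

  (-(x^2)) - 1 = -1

Step 1. [(-(x^2)) - 1 = -1] the outer -1 inverts by adding 1. So sub: -(x^2) = 0.
Step 2. [-(x^2) = 0] flip signs both sides ⇒ neg: x^2 = 0.
Step 3. [x^2 = 0] LHS squared, RHS 0 ≥ 0: apply √ (±) ⇒ sqrt: x = 0.

Answer: x ∈ {0}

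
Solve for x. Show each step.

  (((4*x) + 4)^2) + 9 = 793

Step 1. [(((4*x) + 4)^2) + 9 = 793] +9 is outermost — subtract 9 both sides, so sub: ((4*x) + 4)^2 = 784.
Step 2. [((4*x) + 4)^2 = 784] LHS squared, RHS 784 ≥ 0: apply √ (±) ⇒ sqrt: (4*x) + 4 = 28 or -28.
Step 3. [(4*x) + 4 = 28 or -28] common factor 4 (LHS and 28 or -28) — divide through. So factor: x + 1 = 7 or -7.
Step 4. [x + 1 = 7 or -7] subtract 1: x sits inside (… + 1). So sub: x = 6 or -8.

Answer: x ∈ {-8, 6}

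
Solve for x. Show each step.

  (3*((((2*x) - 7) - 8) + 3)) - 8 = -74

Step 1. [(3*((((2*x) - 7) - 8) + 3)) - 8 = -74] -8 is outermost — add 8 both sides, so sub: 3*((((2*x) - 7) - 8) + 3) = -66.
Step 2. [3*((((2*x) - 7) - 8) + 3) = -66] 3 out front; divide by 3. So div: (((2*x) - 7) - 8) + 3 = -22.
Step 3. [(((2*x) - 7) - 8) + 3 = -22] 3 comes off first (subtract 3) ⇒ sub: ((2*x) - 7) - 8 = -25.
Step 4. [((2*x) - 7) - 8 = -25] 8 comes off first (add 8). So sub: (2*x) - 7 = -17.
Step 5. [(2*x) - 7 = -17] -7 is outermost — add 7 both sides. So sub: 2*x = -10.
Step 6. [2*x = -10] 2·(inner) — divide through by 2. So div: x = -5.

Answer: x ∈ {-5}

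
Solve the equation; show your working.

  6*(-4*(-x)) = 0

Step 1. [6*(-4*(-x)) = 0] 6·(inner) — divide through by 6 ⇒ div: -4*(-x) = 0.
Step 2. [-4*(-x) = 0] -4·(inner) — divide through by -4 ⇒ div: -x = 0.
Step 3. [-x = 0] leading − — multiply by −1 ⇒ neg: x = 0.

Answer: x ∈ {0}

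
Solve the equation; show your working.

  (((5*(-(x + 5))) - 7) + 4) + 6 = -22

Step 1. [(((5*(-(x + 5))) - 7) + 4) + 6 = -22] +6 is outermost — subtract 6 both sides ⇒ sub: ((5*(-(x + 5))) - 7) + 4 = -28.
Step 2. [((5*(-(x + 5))) - 7) + 4 = -28] 4 comes off first (subtract 4) ⇒ sub: (5*(-(x + 5))) - 7 = -32.
Step 3. [(5*(-(x + 5))) - 7 = -32] add 7: x sits inside (… - 7), so sub: 5*(-(x + 5)) = -25.
Step 4. [5*(-(x + 5)) = -25] divide by the outer 5. So div: -(x + 5) = -5.
Step 5. [-(x + 5) = -5] flip signs both sides ⇒ neg: x + 5 = 5.
Step 6. [x + 5 = 5] 5 comes off first (subtract 5) ⇒ sub: x = 0.

Answer: x ∈ {0}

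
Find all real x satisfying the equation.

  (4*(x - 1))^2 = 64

Step 1. [(4*(x - 1))^2 = 64] LHS squared, RHS 64 ≥ 0: apply √ (±), so sqrt: 4*(x - 1) = 8 or -8.
Step 2. [4*(x - 1) = 8 or -8] leading coefficient 4: divide by 4. So div: x - 1 = 2 or -2.
Step 3. [x - 1 = 2 or -2] -1 is outermost — add 1 both sides. So sub: x = 3 or -1.

Answer: x ∈ {-1, 3}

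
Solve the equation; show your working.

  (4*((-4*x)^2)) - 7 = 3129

Step 1. [(4*((-4*x)^2)) - 7 = 3129] -7 is outermost — add 7 both sides ⇒ sub: 4*((-4*x)^2) = 3136.
Step 2. [4*((-4*x)^2) = 3136] 4 out front; divide by 4. So div: (-4*x)^2 = 784.
Step 3. [(-4*x)^2 = 784] 784 ≥ 0, LHS is (·)² — take ±√, so sqrt: -4*x = 28 or -28.
Step 4. [-4*x = 28 or -28] leading coefficient -4: divide by -4 ⇒ div: x = -7 or 7.

Answer: x ∈ {-7, 7}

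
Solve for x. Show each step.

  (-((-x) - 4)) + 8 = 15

Step 1. [(-((-x) - 4)) + 8 = 15] the outer +8 inverts by subtracting 8. So sub: -((-x) - 4) = 7.
Step 2. [-((-x) - 4) = 7] leading − — multiply by −1, so neg: (-x) - 4 = -7.
Step 3. [(-x) - 4 = -7] peel the -4: add 4 from each side, so sub: -x = -3.
Step 4. [-x = -3] leading − — multiply by −1. So neg: x = 3.

Answer: x ∈ {3}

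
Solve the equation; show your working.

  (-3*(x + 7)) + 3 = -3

Step 1. [(-3*(x + 7)) + 3 = -3] -3 | LHS and -3 | -3: pull -3 out ⇒ factor: (x + 7) - 1 = 1.
Step 2. [(x + 7) - 1 = 1] 1 comes off first (add 1). So sub: x + 7 = 2.
Step 3. [x + 7 = 2] 7 comes off first (subtract 7), so sub: x = -5.

Answer: x ∈ {-5}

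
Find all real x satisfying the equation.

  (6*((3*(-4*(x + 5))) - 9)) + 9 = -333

Step 1. [(6*((3*(-4*(x + 5))) - 9)) + 9 = -333] peel the +9: subtract 9 from each side ⇒ sub: 6*((3*(-4*(x + 5))) - 9) = -342.
Step 2. [6*((3*(-4*(x + 5))) - 9) = -342] leading coefficient 6: divide by 6, so div: (3*(-4*(x + 5))) - 9 = -57.
Step 3. [(3*(-4*(x + 5))) - 9 = -57] -9 is outermost — add 9 both sides, so sub: 3*(-4*(x + 5)) = -48.
Step 4. [3*(-4*(x + 5)) = -48] 3 out front; divide by 3 ⇒ div: -4*(x + 5) = -16.
Step 5. [-4*(x + 5) = -16] leading coefficient -4: divide by -4, so div: x + 5 = 4.
Step 6. [x + 5 = 4] the outer +5 inverts by subtracting 5, so sub: x = -1.

Answer: x ∈ {-1}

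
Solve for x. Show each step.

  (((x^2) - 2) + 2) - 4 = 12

Step 1. [(((x^2) - 2) + 2) - 4 = 12] peel the -4: add 4 from each side. So sub: ((x^2) - 2) + 2 = 16.
Step 2. [((x^2) - 2) + 2 = 16] 2 comes off first (subtract 2), so sub: (x^2) - 2 = 14.
Step 3. [(x^2) - 2 = 14] 2 comes off first (add 2). So sub: x^2 = 16.
Step 4. [x^2 = 16] √ both sides: 16 ≥ 0 gives two branches. So sqrt: x = 4 or -4.

Answer: x ∈ {-4, 4}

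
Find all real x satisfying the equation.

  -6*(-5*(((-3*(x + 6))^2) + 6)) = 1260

Step 1. [-6*(-5*(((-3*(x + 6))^2) + 6)) = 1260] -6 out front; divide by -6. So div: -5*(((-3*(x + 6))^2) + 6) = -210.
Step 2. [-5*(((-3*(x + 6))^2) + 6) = -210] -5·(inner) — divide through by -5 ⇒ div: ((-3*(x + 6))^2) + 6 = 42.
Step 3. [((-3*(x + 6))^2) + 6 = 42] +6 is outermost — subtract 6 both sides, so sub: (-3*(x + 6))^2 = 36.
Step 4. [(-3*(x + 6))^2 = 36] LHS squared, RHS 36 ≥ 0: apply √ (±) ⇒ sqrt: -3*(x + 6) = 6 or -6.
Step 5. [-3*(x + 6) = 6 or -6] divide by the outer -3, so div: x + 6 = -2 or 2.
Step 6. [x + 6 = -2 or 2] the outer +6 inverts by subtracting 6, so sub: x = -8 or -4.

Answer: x ∈ {-8, -4}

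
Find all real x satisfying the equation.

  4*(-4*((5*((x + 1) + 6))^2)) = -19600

Step 1. [4*(-4*((5*((x + 1) + 6))^2)) = -19600] leading coefficient 4: divide by 4, so div: -4*((5*((x + 1) + 6))^2) = -4900.
Step 2. [-4*((5*((x + 1) + 6))^2) = -4900] -4·(inner) — divide through by -4, so div: (5*((x + 1) + 6))^2 = 1225.
Step 3. [(5*((x + 1) + 6))^2 = 1225] 1225 ≥ 0, LHS is (·)² — take ±√. So sqrt: 5*((x + 1) + 6) = 35 or -35.
Step 4. [5*((x + 1) + 6) = 35 or -35] 5 out front; divide by 5, so div: (x + 1) + 6 = 7 or -7.
Step 5. [(x + 1) + 6 = 7 or -7] peel the +6: subtract 6 from each side. So sub: x + 1 = 1 or -13.
Step 6. [x + 1 = 1 or -13] subtract 1: x sits inside (… + 1) ⇒ sub: x = 0 or -14.

Answer: x ∈ {-14, 0}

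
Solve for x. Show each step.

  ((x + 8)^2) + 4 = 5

Step 1. [((x + 8)^2) + 4 = 5] subtract 4: x sits inside (… + 4), so sub: (x + 8)^2 = 1.
Step 2. [(x + 8)^2 = 1] LHS squared, RHS 1 ≥ 0: apply √ (±), so sqrt: x + 8 = 1 or -1.
Step 3. [x + 8 = 1 or -1] peel the +8: subtract 8 from each side ⇒ sub: x = -7 or -9.

Answer: x ∈ {-9, -7}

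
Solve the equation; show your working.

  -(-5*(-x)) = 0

Step 1. [-(-5*(-x)) = 0] flip signs both sides, so neg: -5*(-x) = 0.
Step 2. [-5*(-x) = 0] -5 out front; divide by -5. So div: -x = 0.
Step 3. [-x = 0] leading − — multiply by −1, so neg: x = 0.

Answer: x ∈ {0}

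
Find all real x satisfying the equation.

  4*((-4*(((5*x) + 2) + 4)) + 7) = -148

Step 1. [4*((-4*(((5*x) + 2) + 4)) + 7) = -148] LHS = 4·(…); ÷4 both sides, so div: (-4*(((5*x) + 2) + 4)) + 7 = -37.
Step 2. [(-4*(((5*x) + 2) + 4)) + 7 = -37] 7 comes off first (subtract 7), so sub: -4*(((5*x) + 2) + 4) = -44.
Step 3. [-4*(((5*x) + 2) + 4) = -44] leading coefficient -4: divide by -4 ⇒ div: ((5*x) + 2) + 4 = 11.
Step 4. [((5*x) + 2) + 4 = 11] 4 comes off first (subtract 4). So sub: (5*x) + 2 = 7.
Step 5. [(5*x) + 2 = 7] the outer +2 inverts by subtracting 2. So sub: 5*x = 5.
Step 6. [5*x = 5] divide by the outer 5 ⇒ div: x = 1.

Answer: x ∈ {1}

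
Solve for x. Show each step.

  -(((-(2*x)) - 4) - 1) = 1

Step 1. [-(((-(2*x)) - 4) - 1) = 1] flip signs both sides ⇒ neg: ((-(2*x)) - 4) - 1 = -1.
Step 2. [((-(2*x)) - 4) - 1 = -1] peel the -1: add 1 from each side ⇒ sub: (-(2*x)) - 4 = 0.
Step 3. [(-(2*x)) - 4 = 0] 4 comes off first (add 4). So sub: -(2*x) = 4.
Step 4. [-(2*x) = 4] leading − — multiply by −1 ⇒ neg: 2*x = -4.
Step 5. [2*x = -4] 2 out front; divide by 2. So div: x = -2.

Answer: x ∈ {-2}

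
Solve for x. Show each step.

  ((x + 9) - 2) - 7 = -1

Step 1. [((x + 9) - 2) - 7 = -1] the outer -7 inverts by adding 7. So sub: (x + 9) - 2 = 6.
Step 2. [(x + 9) - 2 = 6] peel the -2: add 2 from each side, so sub: x + 9 = 8.
Step 3. [x + 9 = 8] the outer +9 inverts by subtracting 9, so sub: x = -1.

Answer: x ∈ {-1}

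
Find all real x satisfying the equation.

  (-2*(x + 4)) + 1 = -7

Step 1. [(-2*(x + 4)) + 1 = -7] the outer +1 inverts by subtracting 1. So sub: -2*(x + 4) = -8.
Step 2. [-2*(x + 4) = -8] -2 out front; divide by -2 ⇒ div: x + 4 = 4.
Step 3. [x + 4 = 4] 4 comes off first (subtract 4), so sub: x = 0.

Answer: x ∈ {0}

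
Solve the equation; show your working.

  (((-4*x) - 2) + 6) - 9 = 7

Step 1. [(((-4*x) - 2) + 6) - 9 = 7] the outer -9 inverts by adding 9 ⇒ sub: ((-4*x) - 2) + 6 = 16.
Step 2. [((-4*x) - 2) + 6 = 16] 6 comes off first (subtract 6). So sub: (-4*x) - 2 = 10.
Step 3. [(-4*x) - 2 = 10] 2 comes off first (add 2), so sub: -4*x = 12.
Step 4. [-4*x = 12] -4 out front; divide by -4. So div: x = -3.

Answer: x ∈ {-3}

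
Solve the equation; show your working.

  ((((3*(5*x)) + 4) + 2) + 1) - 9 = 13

Step 1. [((((3*(5*x)) + 4) + 2) + 1) - 9 = 13] the outer -9 inverts by adding 9, so sub: (((3*(5*x)) + 4) + 2) + 1 = 22.
Step 2. [(((3*(5*x)) + 4) + 2) + 1 = 22] subtract 1: x sits inside (… + 1). So sub: ((3*(5*x)) + 4) + 2 = 21.
Step 3. [((3*(5*x)) + 4) + 2 = 21] 2 comes off first (subtract 2), so sub: (3*(5*x)) + 4 = 19.
Step 4. [(3*(5*x)) + 4 = 19] 4 comes off first (subtract 4). So sub: 3*(5*x) = 15.
Step 5. [3*(5*x) = 15] 3·(inner) — divide through by 3 ⇒ div: 5*x = 5.
Step 6. [5*x = 5] divide by the outer 5 ⇒ div: x = 1.

Answer: x ∈ {1}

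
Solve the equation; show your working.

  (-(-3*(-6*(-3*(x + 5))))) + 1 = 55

Step 1. [(-(-3*(-6*(-3*(x + 5))))) + 1 = 55] peel the +1: subtract 1 from each side, so sub: -(-3*(-6*(-3*(x + 5)))) = 54.
Step 2. [-(-3*(-6*(-3*(x + 5)))) = 54] LHS negated; negate both sides. So neg: -3*(-6*(-3*(x + 5))) = -54.
Step 3. [-3*(-6*(-3*(x + 5))) = -54] -3·(inner) — divide through by -3. So div: -6*(-3*(x + 5)) = 18.
Step 4. [-6*(-3*(x + 5)) = 18] -6 out front; divide by -6, so div: -3*(x + 5) = -3.
Step 5. [-3*(x + 5) = -3] LHS = -3·(…); ÷-3 both sides ⇒ div: x + 5 = 1.
Step 6. [x + 5 = 1] peel the +5: subtract 5 from each side, so sub: x = -4.

Answer: x ∈ {-4}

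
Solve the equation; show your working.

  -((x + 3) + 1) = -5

Step 1. [-((x + 3) + 1) = -5] flip signs both sides. So neg: (x + 3) + 1 = 5.
Step 2. [(x + 3) + 1 = 5] peel the +1: subtract 1 from each side, so sub: x + 3 = 4.
Step 3. [x + 3 = 4] 3 comes off first (subtract 3), so sub: x = 1.

Answer: x ∈ {1}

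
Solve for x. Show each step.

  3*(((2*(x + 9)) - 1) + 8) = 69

Step 1. [3*(((2*(x + 9)) - 1) + 8) = 69] divide by the outer 3. So div: ((2*(x + 9)) - 1) + 8 = 23.
Step 2. [((2*(x + 9)) - 1) + 8 = 23] 8 comes off first (subtract 8). So sub: (2*(x + 9)) - 1 = 15.
Step 3. [(2*(x + 9)) - 1 = 15] peel the -1: add 1 from each side. So sub: 2*(x + 9) = 16.
Step 4. [2*(x + 9) = 16] 2 out front; divide by 2 ⇒ div: x + 9 = 8.
Step 5. [x + 9 = 8] the outer +9 inverts by subtracting 9. So sub: x = -1.

Answer: x ∈ {-1}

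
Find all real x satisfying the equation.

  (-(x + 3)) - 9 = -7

Step 1. [(-(x + 3)) - 9 = -7] 9 comes off first (add 9) ⇒ sub: -(x + 3) = 2.
Step 2. [-(x + 3) = 2] LHS negated; negate both sides ⇒ neg: x + 3 = -2.
Step 3. [x + 3 = -2] peel the +3: subtract 3 from each side. So sub: x = -5.

Answer: x ∈ {-5}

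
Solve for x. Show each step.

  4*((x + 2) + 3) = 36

Step 1. [4*((x + 2) + 3) = 36] divide by the outer 4. So div: (x + 2) + 3 = 9.
Step 2. [(x + 2) + 3 = 9] 3 comes off first (subtract 3), so sub: x + 2 = 6.
Step 3. [x + 2 = 6] 2 comes off first (subtract 2), so sub: x = 4.

Answer: x ∈ {4}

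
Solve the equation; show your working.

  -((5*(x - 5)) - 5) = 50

Step 1. [-((5*(x - 5)) - 5) = 50] leading − — multiply by −1 ⇒ neg: (5*(x - 5)) - 5 = -50.
Step 2. [(5*(x - 5)) - 5 = -50] add 5: x sits inside (… - 5). So sub: 5*(x - 5) = -45.
Step 3. [5*(x - 5) = -45] 5 out front; divide by 5, so div: x - 5 = -9.
Step 4. [x - 5 = -9] peel the -5: add 5 from each side, so sub: x = -4.

Answer: x ∈ {-4}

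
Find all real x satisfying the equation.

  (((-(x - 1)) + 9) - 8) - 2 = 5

Step 1. [(((-(x - 1)) + 9) - 8) - 2 = 5] 2 comes off first (add 2) ⇒ sub: ((-(x - 1)) + 9) - 8 = 7.
Step 2. [((-(x - 1)) + 9) - 8 = 7] the outer -8 inverts by adding 8 ⇒ sub: (-(x - 1)) + 9 = 15.
Step 3. [(-(x - 1)) + 9 = 15] the outer +9 inverts by subtracting 9, so sub: -(x - 1) = 6.
Step 4. [-(x - 1) = 6] flip signs both sides, so neg: x - 1 = -6.
Step 5. [x - 1 = -6] the outer -1 inverts by adding 1. So sub: x = -5.

Answer: x ∈ {-5}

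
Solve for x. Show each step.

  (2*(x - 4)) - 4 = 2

Step 1. [(2*(x - 4)) - 4 = 2] the outer -4 inverts by adding 4. So sub: 2*(x - 4) = 6.
Step 2. [2*(x - 4) = 6] 2·(inner) — divide through by 2. So div: x - 4 = 3.
Step 3. [x - 4 = 3] add 4: x sits inside (… - 4), so sub: x = 7.

Answer: x ∈ {7}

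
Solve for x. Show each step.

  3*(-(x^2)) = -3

Step 1. [3*(-(x^2)) = -3] divide by the outer 3 ⇒ div: -(x^2) = -1.
Step 2. [-(x^2) = -1] leading − — multiply by −1, so neg: x^2 = 1.
Step 3. [x^2 = 1] √ both sides: 1 ≥ 0 gives two branches, so sqrt: x = 1 or -1.

Answer: x ∈ {-1, 1}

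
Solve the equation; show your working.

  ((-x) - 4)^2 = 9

Step 1. [((-x) - 4)^2 = 9] 9 ≥ 0, LHS is (·)² — take ±√, so sqrt: (-x) - 4 = 3 or -3.
Step 2. [(-x) - 4 = 3 or -3] -4 is outermost — add 4 both sides. So sub: -x = 7 or 1.
Step 3. [-x = 7 or 1] leading − — multiply by −1, so neg: x = -7 or -1.

Answer: x ∈ {-7, -1}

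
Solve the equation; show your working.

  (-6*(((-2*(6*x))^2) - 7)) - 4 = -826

Step 1. [(-6*(((-2*(6*x))^2) - 7)) - 4 = -826] peel the -4: add 4 from each side, so sub: -6*(((-2*(6*x))^2) - 7) = -822.
Step 2. [-6*(((-2*(6*x))^2) - 7) = -822] LHS = -6·(…); ÷-6 both sides. So div: ((-2*(6*x))^2) - 7 = 137.
Step 3. [((-2*(6*x))^2) - 7 = 137] 7 comes off first (add 7) ⇒ sub: (-2*(6*x))^2 = 144.
Step 4. [(-2*(6*x))^2 = 144] LHS squared, RHS 144 ≥ 0: apply √ (±) ⇒ sqrt: -2*(6*x) = 12 or -12.
Step 5. [-2*(6*x) = 12 or -12] divide by the outer -2 ⇒ div: 6*x = -6 or 6.
Step 6. [6*x = -6 or 6] LHS = 6·(…); ÷6 both sides, so div: x = -1 or 1.

Answer: x ∈ {-1, 1}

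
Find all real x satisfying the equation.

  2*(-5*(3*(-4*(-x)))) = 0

Step 1. [2*(-5*(3*(-4*(-x)))) = 0] leading coefficient 2: divide by 2 ⇒ div: -5*(3*(-4*(-x))) = 0.
Step 2. [-5*(3*(-4*(-x))) = 0] leading coefficient -5: divide by -5, so div: 3*(-4*(-x)) = 0.
Step 3. [3*(-4*(-x)) = 0] 3 out front; divide by 3. So div: -4*(-x) = 0.
Step 4. [-4*(-x) = 0] -4·(inner) — divide through by -4 ⇒ div: -x = 0.
Step 5. [-x = 0] leading − — multiply by −1 ⇒ neg: x = 0.

Answer: x ∈ {0}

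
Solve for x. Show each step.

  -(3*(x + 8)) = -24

Step 1. [-(3*(x + 8)) = -24] LHS negated; negate both sides, so neg: 3*(x + 8) = 24.
Step 2. [3*(x + 8) = 24] divide by the outer 3. So div: x + 8 = 8.
Step 3. [x + 8 = 8] the outer +8 inverts by subtracting 8. So sub: x = 0.

Answer: x ∈ {0}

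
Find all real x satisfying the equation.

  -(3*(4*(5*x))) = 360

Step 1. [-(3*(4*(5*x))) = 360] leading − — multiply by −1 ⇒ neg: 3*(4*(5*x)) = -360.
Step 2. [3*(4*(5*x)) = -360] leading coefficient 3: divide by 3, so div: 4*(5*x) = -120.
Step 3. [4*(5*x) = -120] 4·(inner) — divide through by 4. So div: 5*x = -30.
Step 4. [5*x = -30] 5 out front; divide by 5, so div: x = -6.

Answer: x ∈ {-6}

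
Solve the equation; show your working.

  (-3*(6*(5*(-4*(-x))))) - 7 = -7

Step 1. [(-3*(6*(5*(-4*(-x))))) - 7 = -7] the outer -7 inverts by adding 7. So sub: -3*(6*(5*(-4*(-x)))) = 0.
Step 2. [-3*(6*(5*(-4*(-x)))) = 0] LHS = -3·(…); ÷-3 both sides. So div: 6*(5*(-4*(-x))) = 0.
Step 3. [6*(5*(-4*(-x))) = 0] leading coefficient 6: divide by 6. So div: 5*(-4*(-x)) = 0.
Step 4. [5*(-4*(-x)) = 0] 5 out front; divide by 5. So div: -4*(-x) = 0.
Step 5. [-4*(-x) = 0] -4·(inner) — divide through by -4 ⇒ div: -x = 0.
Step 6. [-x = 0] leading − — multiply by −1 ⇒ neg: x = 0.

Answer: x ∈ {0}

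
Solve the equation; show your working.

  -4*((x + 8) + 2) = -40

Step 1. [-4*((x + 8) + 2) = -40] leading coefficient -4: divide by -4, so div: (x + 8) + 2 = 10.
Step 2. [(x + 8) + 2 = 10] 2 comes off first (subtract 2). So sub: x + 8 = 8.
Step 3. [x + 8 = 8] the outer +8 inverts by subtracting 8. So sub: x = 0.

Answer: x ∈ {0}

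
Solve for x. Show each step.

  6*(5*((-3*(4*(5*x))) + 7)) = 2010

Step 1. [6*(5*((-3*(4*(5*x))) + 7)) = 2010] leading coefficient 6: divide by 6 ⇒ div: 5*((-3*(4*(5*x))) + 7) = 335.
Step 2. [5*((-3*(4*(5*x))) + 7) = 335] divide by the outer 5. So div: (-3*(4*(5*x))) + 7 = 67.
Step 3. [(-3*(4*(5*x))) + 7 = 67] 7 comes off first (subtract 7). So sub: -3*(4*(5*x)) = 60.
Step 4. [-3*(4*(5*x)) = 60] -3 out front; divide by -3, so div: 4*(5*x) = -20.
Step 5. [4*(5*x) = -20] leading coefficient 4: divide by 4 ⇒ div: 5*x = -5.
Step 6. [5*x = -5] 5 out front; divide by 5 ⇒ div: x = -1.

Answer: x ∈ {-1}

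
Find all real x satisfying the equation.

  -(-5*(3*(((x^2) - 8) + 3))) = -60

Step 1. [-(-5*(3*(((x^2) - 8) + 3))) = -60] LHS negated; negate both sides. So neg: -5*(3*(((x^2) - 8) + 3)) = 60.
Step 2. [-5*(3*(((x^2) - 8) + 3)) = 60] leading coefficient -5: divide by -5, so div: 3*(((x^2) - 8) + 3) = -12.
Step 3. [3*(((x^2) - 8) + 3) = -12] 3 out front; divide by 3 ⇒ div: ((x^2) - 8) + 3 = -4.
Step 4. [((x^2) - 8) + 3 = -4] the outer +3 inverts by subtracting 3, so sub: (x^2) - 8 = -7.
Step 5. [(x^2) - 8 = -7] -8 is outermost — add 8 both sides ⇒ sub: x^2 = 1.
Step 6. [x^2 = 1] √ both sides: 1 ≥ 0 gives two branches, so sqrt: x = 1 or -1.

Answer: x ∈ {-1, 1}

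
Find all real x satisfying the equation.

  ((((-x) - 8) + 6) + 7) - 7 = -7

Step 1. [((((-x) - 8) + 6) + 7) - 7 = -7] add 7: x sits inside (… - 7). So sub: (((-x) - 8) + 6) + 7 = 0.
Step 2. [(((-x) - 8) + 6) + 7 = 0] subtract 7: x sits inside (… + 7) ⇒ sub: ((-x) - 8) + 6 = -7.
Step 3. [((-x) - 8) + 6 = -7] 6 comes off first (subtract 6), so sub: (-x) - 8 = -13.
Step 4. [(-x) - 8 = -13] the outer -8 inverts by adding 8, so sub: -x = -5.
Step 5. [-x = -5] LHS negated; negate both sides. So neg: x = 5.

Answer: x ∈ {5}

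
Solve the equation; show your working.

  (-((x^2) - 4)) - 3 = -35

Step 1. [(-((x^2) - 4)) - 3 = -35] peel the -3: add 3 from each side. So sub: -((x^2) - 4) = -32.
Step 2. [-((x^2) - 4) = -32] LHS negated; negate both sides, so neg: (x^2) - 4 = 32.
Step 3. [(x^2) - 4 = 32] -4 is outermost — add 4 both sides. So sub: x^2 = 36.
Step 4. [x^2 = 36] 36 ≥ 0, LHS is (·)² — take ±√ ⇒ sqrt: x = 6 or -6.

Answer: x ∈ {-6, 6}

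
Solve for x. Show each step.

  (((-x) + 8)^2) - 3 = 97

Step 1. [(((-x) + 8)^2) - 3 = 97] add 3: x sits inside (… - 3) ⇒ sub: ((-x) + 8)^2 = 100.
Step 2. [((-x) + 8)^2 = 100] 100 ≥ 0, LHS is (·)² — take ±√. So sqrt: (-x) + 8 = 10 or -10.
Step 3. [(-x) + 8 = 10 or -10] subtract 8: x sits inside (… + 8), so sub: -x = 2 or -18.
Step 4. [-x = 2 or -18] flip signs both sides ⇒ neg: x = -2 or 18.

Answer: x ∈ {-2, 18}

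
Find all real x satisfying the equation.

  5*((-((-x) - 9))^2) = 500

Step 1. [5*((-((-x) - 9))^2) = 500] leading coefficient 5: divide by 5. So div: (-((-x) - 9))^2 = 100.
Step 2. [(-((-x) - 9))^2 = 100] √ both sides: 100 ≥ 0 gives two branches, so sqrt: -((-x) - 9) = 10 or -10.
Step 3. [-((-x) - 9) = 10 or -10] flip signs both sides, so neg: (-x) - 9 = -10 or 10.
Step 4. [(-x) - 9 = -10 or 10] the outer -9 inverts by adding 9 ⇒ sub: -x = -1 or 19.
Step 5. [-x = -1 or 19] flip signs both sides. So neg: x = 1 or -19.

Answer: x ∈ {-19, 1}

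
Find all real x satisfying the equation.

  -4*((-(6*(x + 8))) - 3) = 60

Step 1. [-4*((-(6*(x + 8))) - 3) = 60] -4 out front; divide by -4. So div: (-(6*(x + 8))) - 3 = -15.
Step 2. [(-(6*(x + 8))) - 3 = -15] the outer -3 inverts by adding 3, so sub: -(6*(x + 8)) = -12.
Step 3. [-(6*(x + 8)) = -12] leading − — multiply by −1. So neg: 6*(x + 8) = 12.
Step 4. [6*(x + 8) = 12] LHS = 6·(…); ÷6 both sides ⇒ div: x + 8 = 2.
Step 5. [x + 8 = 2] +8 is outermost — subtract 8 both sides ⇒ sub: x = -6.

Answer: x ∈ {-6}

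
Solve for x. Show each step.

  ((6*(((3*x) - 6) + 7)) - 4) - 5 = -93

Step 1. [((6*(((3*x) - 6) + 7)) - 4) - 5 = -93] 5 comes off first (add 5). So sub: (6*(((3*x) - 6) + 7)) - 4 = -88.
Step 2. [(6*(((3*x) - 6) + 7)) - 4 = -88] 4 comes off first (add 4). So sub: 6*(((3*x) - 6) + 7) = -84.
Step 3. [6*(((3*x) - 6) + 7) = -84] divide by the outer 6 ⇒ div: ((3*x) - 6) + 7 = -14.
Step 4. [((3*x) - 6) + 7 = -14] peel the +7: subtract 7 from each side. So sub: (3*x) - 6 = -21.
Step 5. [(3*x) - 6 = -21] -6 is outermost — add 6 both sides. So sub: 3*x = -15.
Step 6. [3*x = -15] divide by the outer 3, so div: x = -5.

Answer: x ∈ {-5}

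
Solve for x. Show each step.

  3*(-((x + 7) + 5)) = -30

Step 1. [3*(-((x + 7) + 5)) = -30] LHS = 3·(…); ÷3 both sides. So div: -((x + 7) + 5) = -10.
Step 2. [-((x + 7) + 5) = -10] LHS negated; negate both sides ⇒ neg: (x + 7) + 5 = 10.
Step 3. [(x + 7) + 5 = 10] +5 is outermost — subtract 5 both sides. So sub: x + 7 = 5.
Step 4. [x + 7 = 5] peel the +7: subtract 7 from each side ⇒ sub: x = -2.

Answer: x ∈ {-2}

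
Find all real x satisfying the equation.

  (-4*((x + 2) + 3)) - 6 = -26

Step 1. [(-4*((x + 2) + 3)) - 6 = -26] -6 is outermost — add 6 both sides ⇒ sub: -4*((x + 2) + 3) = -20.
Step 2. [-4*((x + 2) + 3) = -20] divide by the outer -4. So div: (x + 2) + 3 = 5.
Step 3. [(x + 2) + 3 = 5] peel the +3: subtract 3 from each side. So sub: x + 2 = 2.
Step 4. [x + 2 = 2] +2 is outermost — subtract 2 both sides. So sub: x = 0.

Answer: x ∈ {0}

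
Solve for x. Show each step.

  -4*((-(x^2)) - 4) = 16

Step 1. [-4*((-(x^2)) - 4) = 16] divide by the outer -4 ⇒ div: (-(x^2)) - 4 = -4.
Step 2. [(-(x^2)) - 4 = -4] peel the -4: add 4 from each side, so sub: -(x^2) = 0.
Step 3. [-(x^2) = 0] flip signs both sides, so neg: x^2 = 0.
Step 4. [x^2 = 0] LHS squared, RHS 0 ≥ 0: apply √ (±), so sqrt: x = 0.

Answer: x ∈ {0}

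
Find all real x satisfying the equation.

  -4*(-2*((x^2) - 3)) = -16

Step 1. [-4*(-2*((x^2) - 3)) = -16] leading coefficient -4: divide by -4. So div: -2*((x^2) - 3) = 4.
Step 2. [-2*((x^2) - 3) = 4] -2 out front; divide by -2 ⇒ div: (x^2) - 3 = -2.
Step 3. [(x^2) - 3 = -2] -3 is outermost — add 3 both sides ⇒ sub: x^2 = 1.
Step 4. [x^2 = 1] √ both sides: 1 ≥ 0 gives two branches ⇒ sqrt: x = 1 or -1.

Answer: x ∈ {-1, 1}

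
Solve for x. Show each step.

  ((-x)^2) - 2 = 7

Step 1. [((-x)^2) - 2 = 7] -2 is outermost — add 2 both sides, so sub: (-x)^2 = 9.
Step 2. [(-x)^2 = 9] LHS squared, RHS 9 ≥ 0: apply √ (±). So sqrt: -x = 3 or -3.
Step 3. [-x = 3 or -3] flip signs both sides ⇒ neg: x = -3 or 3.

Answer: x ∈ {-3, 3}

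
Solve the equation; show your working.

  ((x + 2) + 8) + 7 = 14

Step 1. [((x + 2) + 8) + 7 = 14] peel the +7: subtract 7 from each side, so sub: (x + 2) + 8 = 7.
Step 2. [(x + 2) + 8 = 7] subtract 8: x sits inside (… + 8) ⇒ sub: x + 2 = -1.
Step 3. [x + 2 = -1] +2 is outermost — subtract 2 both sides, so sub: x = -3.

Answer: x ∈ {-3}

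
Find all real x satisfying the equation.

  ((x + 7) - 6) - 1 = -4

Step 1. [((x + 7) - 6) - 1 = -4] peel the -1: add 1 from each side, so sub: (x + 7) - 6 = -3.
Step 2. [(x + 7) - 6 = -3] add 6: x sits inside (… - 6), so sub: x + 7 = 3.
Step 3. [x + 7 = 3] +7 is outermost — subtract 7 both sides, so sub: x = -4.

Answer: x ∈ {-4}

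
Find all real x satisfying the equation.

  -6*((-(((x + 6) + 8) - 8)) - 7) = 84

Step 1. [-6*((-(((x + 6) + 8) - 8)) - 7) = 84] LHS = -6·(…); ÷-6 both sides ⇒ div: (-(((x + 6) + 8) - 8)) - 7 = -14.
Step 2. [(-(((x + 6) + 8) - 8)) - 7 = -14] 7 comes off first (add 7). So sub: -(((x + 6) + 8) - 8) = -7.
Step 3. [-(((x + 6) + 8) - 8) = -7] flip signs both sides, so neg: ((x + 6) + 8) - 8 = 7.
Step 4. [((x + 6) + 8) - 8 = 7] 8 comes off first (add 8). So sub: (x + 6) + 8 = 15.
Step 5. [(x + 6) + 8 = 15] 8 comes off first (subtract 8), so sub: x + 6 = 7.
Step 6. [x + 6 = 7] peel the +6: subtract 6 from each side ⇒ sub: x = 1.

Answer: x ∈ {1}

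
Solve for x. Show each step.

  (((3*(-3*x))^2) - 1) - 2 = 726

Step 1. [(((3*(-3*x))^2) - 1) - 2 = 726] add 2: x sits inside (… - 2) ⇒ sub: ((3*(-3*x))^2) - 1 = 728.
Step 2. [((3*(-3*x))^2) - 1 = 728] 1 comes off first (add 1). So sub: (3*(-3*x))^2 = 729.
Step 3. [(3*(-3*x))^2 = 729] LHS squared, RHS 729 ≥ 0: apply √ (±). So sqrt: 3*(-3*x) = 27 or -27.
Step 4. [3*(-3*x) = 27 or -27] leading coefficient 3: divide by 3 ⇒ div: -3*x = 9 or -9.
Step 5. [-3*x = 9 or -9] leading coefficient -3: divide by -3. So div: x = -3 or 3.

Answer: x ∈ {-3, 3}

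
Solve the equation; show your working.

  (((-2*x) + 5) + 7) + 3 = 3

Step 1. [(((-2*x) + 5) + 7) + 3 = 3] +3 is outermost — subtract 3 both sides ⇒ sub: ((-2*x) + 5) + 7 = 0.
Step 2. [((-2*x) + 5) + 7 = 0] subtract 7: x sits inside (… + 7) ⇒ sub: (-2*x) + 5 = -7.
Step 3. [(-2*x) + 5 = -7] +5 is outermost — subtract 5 both sides ⇒ sub: -2*x = -12.
Step 4. [-2*x = -12] leading coefficient -2: divide by -2, so div: x = 6.

Answer: x ∈ {6}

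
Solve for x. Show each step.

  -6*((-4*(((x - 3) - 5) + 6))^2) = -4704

Step 1. [-6*((-4*(((x - 3) - 5) + 6))^2) = -4704] divide by the outer -6 ⇒ div: (-4*(((x - 3) - 5) + 6))^2 = 784.
Step 2. [(-4*(((x - 3) - 5) + 6))^2 = 784] √ both sides: 784 ≥ 0 gives two branches, so sqrt: -4*(((x - 3) - 5) + 6) = 28 or -28.
Step 3. [-4*(((x - 3) - 5) + 6) = 28 or -28] -4·(inner) — divide through by -4, so div: ((x - 3) - 5) + 6 = -7 or 7.
Step 4. [((x - 3) - 5) + 6 = -7 or 7] the outer +6 inverts by subtracting 6, so sub: (x - 3) - 5 = -13 or 1.
Step 5. [(x - 3) - 5 = -13 or 1] 5 comes off first (add 5) ⇒ sub: x - 3 = -8 or 6.
Step 6. [x - 3 = -8 or 6] the outer -3 inverts by adding 3. So sub: x = -5 or 9.

Answer: x ∈ {-5, 9}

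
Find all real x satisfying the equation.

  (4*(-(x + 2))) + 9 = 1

Step 1. [(4*(-(x + 2))) + 9 = 1] subtract 9: x sits inside (… + 9). So sub: 4*(-(x + 2)) = -8.
Step 2. [4*(-(x + 2)) = -8] 4·(inner) — divide through by 4 ⇒ div: -(x + 2) = -2.
Step 3. [-(x + 2) = -2] LHS negated; negate both sides. So neg: x + 2 = 2.
Step 4. [x + 2 = 2] +2 is outermost — subtract 2 both sides ⇒ sub: x = 0.

Answer: x ∈ {0}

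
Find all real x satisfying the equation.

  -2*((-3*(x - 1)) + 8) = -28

Step 1. [-2*((-3*(x - 1)) + 8) = -28] LHS = -2·(…); ÷-2 both sides, so div: (-3*(x - 1)) + 8 = 14.
Step 2. [(-3*(x - 1)) + 8 = 14] peel the +8: subtract 8 from each side, so sub: -3*(x - 1) = 6.
Step 3. [-3*(x - 1) = 6] leading coefficient -3: divide by -3, so div: x - 1 = -2.
Step 4. [x - 1 = -2] peel the -1: add 1 from each side. So sub: x = -1.

Answer: x ∈ {-1}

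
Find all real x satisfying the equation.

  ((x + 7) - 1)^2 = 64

Step 1. [((x + 7) - 1)^2 = 64] √ both sides: 64 ≥ 0 gives two branches. So sqrt: (x + 7) - 1 = 8 or -8.
Step 2. [(x + 7) - 1 = 8 or -8] peel the -1: add 1 from each side, so sub: x + 7 = 9 or -7.
Step 3. [x + 7 = 9 or -7] peel the +7: subtract 7 from each side. So sub: x = 2 or -14.

Answer: x ∈ {-14, 2}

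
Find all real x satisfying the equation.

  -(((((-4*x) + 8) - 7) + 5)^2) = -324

Step 1. [-(((((-4*x) + 8) - 7) + 5)^2) = -324] leading − — multiply by −1 ⇒ neg: ((((-4*x) + 8) - 7) + 5)^2 = 324.
Step 2. [((((-4*x) + 8) - 7) + 5)^2 = 324] 324 ≥ 0, LHS is (·)² — take ±√. So sqrt: (((-4*x) + 8) - 7) + 5 = 18 or -18.
Step 3. [(((-4*x) + 8) - 7) + 5 = 18 or -18] the outer +5 inverts by subtracting 5 ⇒ sub: ((-4*x) + 8) - 7 = 13 or -23.
Step 4. [((-4*x) + 8) - 7 = 13 or -23] add 7: x sits inside (… - 7), so sub: (-4*x) + 8 = 20 or -16.
Step 5. [(-4*x) + 8 = 20 or -16] +8 is outermost — subtract 8 both sides, so sub: -4*x = 12 or -24.
Step 6. [-4*x = 12 or -24] LHS = -4·(…); ÷-4 both sides. So div: x = -3 or 6.

Answer: x ∈ {-3, 6}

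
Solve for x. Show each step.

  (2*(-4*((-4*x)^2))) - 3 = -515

Step 1. [(2*(-4*((-4*x)^2))) - 3 = -515] peel the -3: add 3 from each side. So sub: 2*(-4*((-4*x)^2)) = -512.
Step 2. [2*(-4*((-4*x)^2)) = -512] 2 out front; divide by 2, so div: -4*((-4*x)^2) = -256.
Step 3. [-4*((-4*x)^2) = -256] -4 out front; divide by -4, so div: (-4*x)^2 = 64.
Step 4. [(-4*x)^2 = 64] LHS squared, RHS 64 ≥ 0: apply √ (±), so sqrt: -4*x = 8 or -8.
Step 5. [-4*x = 8 or -8] -4·(inner) — divide through by -4 ⇒ div: x = -2 or 2.

Answer: x ∈ {-2, 2}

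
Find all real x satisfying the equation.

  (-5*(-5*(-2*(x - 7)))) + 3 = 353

Step 1. [(-5*(-5*(-2*(x - 7)))) + 3 = 353] subtract 3: x sits inside (… + 3). So sub: -5*(-5*(-2*(x - 7))) = 350.
Step 2. [-5*(-5*(-2*(x - 7))) = 350] -5 out front; divide by -5. So div: -5*(-2*(x - 7)) = -70.
Step 3. [-5*(-2*(x - 7)) = -70] -5 out front; divide by -5. So div: -2*(x - 7) = 14.
Step 4. [-2*(x - 7) = 14] -2·(inner) — divide through by -2. So div: x - 7 = -7.
Step 5. [x - 7 = -7] add 7: x sits inside (… - 7), so sub: x = 0.

Answer: x ∈ {0}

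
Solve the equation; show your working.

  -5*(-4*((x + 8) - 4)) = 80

Step 1. [-5*(-4*((x + 8) - 4)) = 80] leading coefficient -5: divide by -5 ⇒ div: -4*((x + 8) - 4) = -16.
Step 2. [-4*((x + 8) - 4) = -16] -4 out front; divide by -4 ⇒ div: (x + 8) - 4 = 4.
Step 3. [(x + 8) - 4 = 4] peel the -4: add 4 from each side ⇒ sub: x + 8 = 8.
Step 4. [x + 8 = 8] the outer +8 inverts by subtracting 8, so sub: x = 0.

Answer: x ∈ {0}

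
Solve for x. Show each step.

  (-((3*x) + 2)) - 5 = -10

Step 1. [(-((3*x) + 2)) - 5 = -10] add 5: x sits inside (… - 5), so sub: -((3*x) + 2) = -5.
Step 2. [-((3*x) + 2) = -5] leading − — multiply by −1 ⇒ neg: (3*x) + 2 = 5.
Step 3. [(3*x) + 2 = 5] 2 comes off first (subtract 2), so sub: 3*x = 3.
Step 4. [3*x = 3] leading coefficient 3: divide by 3. So div: x = 1.

Answer: x ∈ {1}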